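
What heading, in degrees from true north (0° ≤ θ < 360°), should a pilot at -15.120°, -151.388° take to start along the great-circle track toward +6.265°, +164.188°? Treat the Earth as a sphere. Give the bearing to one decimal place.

292.7°

Δλ = 164.188 − -151.388 = 315.576°; wrapped into (−180°, 180°]: -44.424°.
θ = atan2( sin Δλ · cos φ₂ , cos φ₁ · sin φ₂ − sin φ₁ · cos φ₂ · cos Δλ )
  = atan2(-0.69578, 0.29052) = -67.337° → normalised to [0°, 360°): 292.663°.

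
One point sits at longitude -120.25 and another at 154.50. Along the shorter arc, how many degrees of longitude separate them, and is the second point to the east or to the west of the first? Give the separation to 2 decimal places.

85.25° west

Raw difference: 154.50 − -120.25 = 274.75°.
Normalise into (−180°, 180°]: 274.75° − 360° = -85.25°.
Negative ⇒ the second point lies to the west; separation 85.25°.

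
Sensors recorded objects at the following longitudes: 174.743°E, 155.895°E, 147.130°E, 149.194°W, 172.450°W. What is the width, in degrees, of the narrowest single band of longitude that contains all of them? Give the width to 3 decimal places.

63.676°

Sort the longitudes: -172.450°, -149.194°, +147.130°, +155.895°, +174.743°.
Eastward gaps between consecutive values (wrapping around): 23.256°, 296.324°, 8.765°, 18.848°, 12.807°.
Largest gap = 296.324° ⇒ minimal covering band is its complement: 360° − 296.324° = 63.676°.
Band runs from +147.130° eastward to -149.194°, crossing the antimeridian.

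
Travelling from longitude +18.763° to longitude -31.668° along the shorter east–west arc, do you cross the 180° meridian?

No

Signed shortest Δλ = ((-31.668 − 18.763 + 180) mod 360) − 180 = -50.431°.
Going west by 50.431° from +18.763° reaches -31.668° without touching 180°.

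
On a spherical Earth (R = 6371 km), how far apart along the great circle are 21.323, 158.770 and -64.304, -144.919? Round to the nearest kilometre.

10669 km

Δλ = -144.919 − 158.770 = -303.689°; wrapped into (−180°, 180°]: 56.311°.
Δφ = -64.304 − 21.323 = -85.627°.
a = sin²(Δφ/2) + cos φ₁ · cos φ₂ · sin²(Δλ/2) = 0.551810.
c = 2·atan2(√a, √(1−a)) = 1.67460 rad → d = 6371·c ≈ 10668.89 km.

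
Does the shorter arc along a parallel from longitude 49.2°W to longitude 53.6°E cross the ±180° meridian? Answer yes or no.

Signed shortest Δλ = ((53.6 − -49.2 + 180) mod 360) − 180 = 102.8°.
Going east by 102.8° from -49.2° reaches +53.6° without touching 180°.

No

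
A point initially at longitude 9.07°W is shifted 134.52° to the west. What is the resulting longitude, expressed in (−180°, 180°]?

Start at -9.07°; shift −134.52° → -143.59°.
-143.59° already lies in (−180°, 180°].

143.59°W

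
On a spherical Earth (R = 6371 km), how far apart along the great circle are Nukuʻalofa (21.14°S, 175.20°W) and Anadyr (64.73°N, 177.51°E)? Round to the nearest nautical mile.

Δλ = 177.51 − -175.20 = 352.71°; wrapped into (−180°, 180°]: -7.29°.
Δφ = 64.73 − -21.14 = 85.87°.
a = sin²(Δφ/2) + cos φ₁ · cos φ₂ · sin²(Δλ/2) = 0.465599.
c = 2·atan2(√a, √(1−a)) = 1.50194 rad → d = 6371·c ≈ 9568.86 km ≈ 5166.77 nmi.

5167 nmi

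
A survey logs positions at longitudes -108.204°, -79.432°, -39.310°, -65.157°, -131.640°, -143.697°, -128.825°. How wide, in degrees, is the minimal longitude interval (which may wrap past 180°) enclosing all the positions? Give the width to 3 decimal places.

104.387°

Sort the longitudes: -143.697°, -131.640°, -128.825°, -108.204°, -79.432°, -65.157°, -39.310°.
Eastward gaps between consecutive values (wrapping around): 12.057°, 2.815°, 20.621°, 28.772°, 14.275°, 25.847°, 255.613°.
Largest gap = 255.613° ⇒ minimal covering band is its complement: 360° − 255.613° = 104.387°.
Band runs from -143.697° eastward to -39.310°.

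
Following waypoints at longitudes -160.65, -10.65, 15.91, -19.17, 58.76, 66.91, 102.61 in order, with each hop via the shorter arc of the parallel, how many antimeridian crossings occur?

0

Leg 1: -160.65° → -10.65°, shortest Δλ = 150.0° (east) — does not cross 180°.
Leg 2: -10.65° → +15.91°, shortest Δλ = 26.56° (east) — does not cross 180°.
Leg 3: +15.91° → -19.17°, shortest Δλ = -35.08° (west) — does not cross 180°.
Leg 4: -19.17° → +58.76°, shortest Δλ = 77.93° (east) — does not cross 180°.
Leg 5: +58.76° → +66.91°, shortest Δλ = 8.15° (east) — does not cross 180°.
Leg 6: +66.91° → +102.61°, shortest Δλ = 35.7° (east) — does not cross 180°.
Total crossings: 0.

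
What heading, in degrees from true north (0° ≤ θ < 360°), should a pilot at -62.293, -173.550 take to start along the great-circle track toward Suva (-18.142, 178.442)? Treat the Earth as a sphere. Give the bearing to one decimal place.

Δλ = 178.442 − -173.550 = 351.992°; wrapped into (−180°, 180°]: -8.008°.
θ = atan2( sin Δλ · cos φ₂ , cos φ₁ · sin φ₂ − sin φ₁ · cos φ₂ · cos Δλ )
  = atan2(-0.13239, 0.68835) = -10.886° → normalised to [0°, 360°): 349.114°.

349.1°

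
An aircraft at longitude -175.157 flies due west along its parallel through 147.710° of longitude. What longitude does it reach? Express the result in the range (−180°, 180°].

Start at -175.157°; shift −147.710° → -322.867°.
-322.867° lies outside (−180°, 180°]; add 360° → +37.133°.

+37.133°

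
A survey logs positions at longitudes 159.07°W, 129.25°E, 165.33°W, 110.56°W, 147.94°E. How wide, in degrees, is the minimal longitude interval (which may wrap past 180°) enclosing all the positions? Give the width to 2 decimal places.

Sort the longitudes: -165.33°, -159.07°, -110.56°, +129.25°, +147.94°.
Eastward gaps between consecutive values (wrapping around): 6.26°, 48.51°, 239.81°, 18.69°, 46.73°.
Largest gap = 239.81° ⇒ minimal covering band is its complement: 360° − 239.81° = 120.19°.
Band runs from +129.25° eastward to -110.56°, crossing the antimeridian.

120.19°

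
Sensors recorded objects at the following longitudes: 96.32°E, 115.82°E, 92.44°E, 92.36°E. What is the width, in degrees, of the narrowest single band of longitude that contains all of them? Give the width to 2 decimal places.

Sort the longitudes: +92.36°, +92.44°, +96.32°, +115.82°.
Eastward gaps between consecutive values (wrapping around): 0.08°, 3.88°, 19.50°, 336.54°.
Largest gap = 336.54° ⇒ minimal covering band is its complement: 360° − 336.54° = 23.46°.
Band runs from +92.36° eastward to +115.82°.

23.46°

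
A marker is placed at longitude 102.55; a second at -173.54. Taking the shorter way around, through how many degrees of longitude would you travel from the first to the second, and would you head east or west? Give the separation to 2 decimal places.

Raw difference: -173.54 − 102.55 = -276.09°.
Normalise into (−180°, 180°]: -276.09° + 360° = 83.91°.
Positive ⇒ the second point lies to the east; separation 83.91°.

83.91° east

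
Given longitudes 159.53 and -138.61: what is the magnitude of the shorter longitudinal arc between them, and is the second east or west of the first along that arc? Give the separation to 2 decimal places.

Raw difference: -138.61 − 159.53 = -298.14°.
Normalise into (−180°, 180°]: -298.14° + 360° = 61.86°.
Positive ⇒ the second point lies to the east; separation 61.86°.

61.86° east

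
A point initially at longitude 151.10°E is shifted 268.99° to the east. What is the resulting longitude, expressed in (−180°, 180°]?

60.09°E

Start at +151.10°; shift +268.99° → +420.09°.
+420.09° lies outside (−180°, 180°]; subtract 360° → +60.09°.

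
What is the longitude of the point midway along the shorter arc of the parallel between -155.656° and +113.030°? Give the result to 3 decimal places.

+158.687°

Signed shortest Δλ from -155.656° to +113.030° is -91.314°.
Midpoint longitude = -155.656° + (-91.314°)/2 = -155.656° − 45.657° = -201.313°.
Normalise into (−180°, 180°]: +158.687°.
(The naïve average (-155.656 + +113.030)/2 = -21.313° is on the wrong side of the globe.)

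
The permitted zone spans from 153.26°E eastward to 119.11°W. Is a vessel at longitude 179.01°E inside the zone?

Yes

Band width going east from +153.26° to -119.11°: ((-119.11 − 153.26) mod 360) = 87.63°.
Offset of +179.01° east of the west edge: ((179.01 − 153.26) mod 360) = 25.75°.
25.75° ≤ 87.63° ⇒ inside.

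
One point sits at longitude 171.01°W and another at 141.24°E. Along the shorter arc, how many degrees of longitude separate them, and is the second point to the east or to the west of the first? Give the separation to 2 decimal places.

47.75° west

Raw difference: 141.24 − -171.01 = 312.25°.
Normalise into (−180°, 180°]: 312.25° − 360° = -47.75°.
Negative ⇒ the second point lies to the west; separation 47.75°.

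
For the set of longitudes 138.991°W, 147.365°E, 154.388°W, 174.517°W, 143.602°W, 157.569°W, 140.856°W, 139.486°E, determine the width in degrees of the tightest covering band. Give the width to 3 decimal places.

81.523°

Sort the longitudes: -174.517°, -157.569°, -154.388°, -143.602°, -140.856°, -138.991°, +139.486°, +147.365°.
Eastward gaps between consecutive values (wrapping around): 16.948°, 3.181°, 10.786°, 2.746°, 1.865°, 278.477°, 7.879°, 38.118°.
Largest gap = 278.477° ⇒ minimal covering band is its complement: 360° − 278.477° = 81.523°.
Band runs from +139.486° eastward to -138.991°, crossing the antimeridian.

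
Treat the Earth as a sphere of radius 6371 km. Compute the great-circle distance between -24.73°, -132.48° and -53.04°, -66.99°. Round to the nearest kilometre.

Δλ = -66.99 − -132.48 = 65.49°.
Δφ = -53.04 − -24.73 = -28.31°.
a = sin²(Δφ/2) + cos φ₁ · cos φ₂ · sin²(Δλ/2) = 0.219582.
c = 2·atan2(√a, √(1−a)) = 0.97540 rad → d = 6371·c ≈ 6214.28 km.

6214 km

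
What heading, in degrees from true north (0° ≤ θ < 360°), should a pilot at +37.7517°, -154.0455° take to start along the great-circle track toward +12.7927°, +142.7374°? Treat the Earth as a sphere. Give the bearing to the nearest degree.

264°

Δλ = 142.7374 − -154.0455 = 296.7829°; wrapped into (−180°, 180°]: -63.2171°.
θ = atan2( sin Δλ · cos φ₂ , cos φ₁ · sin φ₂ − sin φ₁ · cos φ₂ · cos Δλ )
  = atan2(-0.87056, -0.09396) = -96.160° → normalised to [0°, 360°): 263.840°.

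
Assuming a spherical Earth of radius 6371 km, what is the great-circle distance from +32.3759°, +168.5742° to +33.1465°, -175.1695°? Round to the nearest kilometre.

1521 km

Δλ = -175.1695 − 168.5742 = -343.7437°; wrapped into (−180°, 180°]: 16.2563°.
Δφ = 33.1465 − 32.3759 = 0.7706°.
a = sin²(Δφ/2) + cos φ₁ · cos φ₂ · sin²(Δλ/2) = 0.014181.
c = 2·atan2(√a, √(1−a)) = 0.23873 rad → d = 6371·c ≈ 1520.97 km.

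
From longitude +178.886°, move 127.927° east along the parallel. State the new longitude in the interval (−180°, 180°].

Start at +178.886°; shift +127.927° → +306.813°.
+306.813° lies outside (−180°, 180°]; subtract 360° → -53.187°.

-53.187°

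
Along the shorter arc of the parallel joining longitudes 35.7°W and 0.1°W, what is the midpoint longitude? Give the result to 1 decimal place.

17.9°W

Signed shortest Δλ from -35.7° to -0.1° is +35.6°.
Midpoint longitude = -35.7° + (+35.6°)/2 = -35.7° + 17.8° = -17.9°.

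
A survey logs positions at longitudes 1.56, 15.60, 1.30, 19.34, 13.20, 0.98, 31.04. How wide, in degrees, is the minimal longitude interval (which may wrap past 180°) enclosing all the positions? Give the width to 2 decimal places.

30.06°

Sort the longitudes: +0.98°, +1.30°, +1.56°, +13.20°, +15.60°, +19.34°, +31.04°.
Eastward gaps between consecutive values (wrapping around): 0.32°, 0.26°, 11.64°, 2.40°, 3.74°, 11.70°, 329.94°.
Largest gap = 329.94° ⇒ minimal covering band is its complement: 360° − 329.94° = 30.06°.
Band runs from +0.98° eastward to +31.04°.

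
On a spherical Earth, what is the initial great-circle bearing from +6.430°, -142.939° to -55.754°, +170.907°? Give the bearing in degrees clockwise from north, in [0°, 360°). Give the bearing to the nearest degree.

205°

Δλ = 170.907 − -142.939 = 313.846°; wrapped into (−180°, 180°]: -46.154°.
θ = atan2( sin Δλ · cos φ₂ , cos φ₁ · sin φ₂ − sin φ₁ · cos φ₂ · cos Δλ )
  = atan2(-0.40586, -0.86509) = -154.866° → normalised to [0°, 360°): 205.134°.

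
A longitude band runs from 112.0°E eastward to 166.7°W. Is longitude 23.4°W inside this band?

Band width going east from +112.0° to -166.7°: ((-166.7 − 112.0) mod 360) = 81.3°.
Offset of -23.4° east of the west edge: ((-23.4 − 112.0) mod 360) = 224.6°.
224.6° > 81.3° ⇒ outside.

No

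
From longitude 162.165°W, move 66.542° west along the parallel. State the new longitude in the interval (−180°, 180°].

131.293°E

Start at -162.165°; shift −66.542° → -228.707°.
-228.707° lies outside (−180°, 180°]; add 360° → +131.293°.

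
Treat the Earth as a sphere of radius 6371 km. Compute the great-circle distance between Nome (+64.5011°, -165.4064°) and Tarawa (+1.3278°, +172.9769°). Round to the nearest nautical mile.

3909 nmi

Δλ = 172.9769 − -165.4064 = 338.3833°; wrapped into (−180°, 180°]: -21.6167°.
Δφ = 1.3278 − 64.5011 = -63.1733°.
a = sin²(Δφ/2) + cos φ₁ · cos φ₂ · sin²(Δλ/2) = 0.289488.
c = 2·atan2(√a, √(1−a)) = 1.13622 rad → d = 6371·c ≈ 7238.87 km ≈ 3908.68 nmi.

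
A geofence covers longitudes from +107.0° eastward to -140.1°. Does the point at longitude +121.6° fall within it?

Yes

Band width going east from +107.0° to -140.1°: ((-140.1 − 107.0) mod 360) = 112.9°.
Offset of +121.6° east of the west edge: ((121.6 − 107.0) mod 360) = 14.6°.
14.6° ≤ 112.9° ⇒ inside.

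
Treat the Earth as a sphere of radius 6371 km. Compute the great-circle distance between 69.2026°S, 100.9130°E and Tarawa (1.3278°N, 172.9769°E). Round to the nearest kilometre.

9448 km

Δλ = 172.9769 − 100.9130 = 72.0639°.
Δφ = 1.3278 − -69.2026 = 70.5304°.
a = sin²(Δφ/2) + cos φ₁ · cos φ₂ · sin²(Δλ/2) = 0.456174.
c = 2·atan2(√a, √(1−a)) = 1.48303 rad → d = 6371·c ≈ 9448.39 km.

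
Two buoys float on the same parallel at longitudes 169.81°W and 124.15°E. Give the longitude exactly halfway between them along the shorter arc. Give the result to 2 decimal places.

157.17°E

Signed shortest Δλ from -169.81° to +124.15° is -66.04°.
Midpoint longitude = -169.81° + (-66.04°)/2 = -169.81° − 33.02° = -202.83°.
Normalise into (−180°, 180°]: +157.17°.
(The naïve average (-169.81 + +124.15)/2 = -22.83° is on the wrong side of the globe.)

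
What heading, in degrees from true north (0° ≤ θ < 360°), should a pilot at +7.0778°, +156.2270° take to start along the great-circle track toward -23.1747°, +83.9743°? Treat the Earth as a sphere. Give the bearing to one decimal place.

Δλ = 83.9743 − 156.2270 = -72.2527°.
θ = atan2( sin Δλ · cos φ₂ , cos φ₁ · sin φ₂ − sin φ₁ · cos φ₂ · cos Δλ )
  = atan2(-0.87556, -0.42507) = -115.896° → normalised to [0°, 360°): 244.104°.

244.1°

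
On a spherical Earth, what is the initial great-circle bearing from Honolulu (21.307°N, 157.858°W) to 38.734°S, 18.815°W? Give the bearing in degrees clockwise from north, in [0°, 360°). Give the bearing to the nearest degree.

Δλ = -18.815 − -157.858 = 139.043°.
θ = atan2( sin Δλ · cos φ₂ , cos φ₁ · sin φ₂ − sin φ₁ · cos φ₂ · cos Δλ )
  = atan2(0.51132, -0.36888) = 125.807° → normalised to [0°, 360°): 125.807°.

126°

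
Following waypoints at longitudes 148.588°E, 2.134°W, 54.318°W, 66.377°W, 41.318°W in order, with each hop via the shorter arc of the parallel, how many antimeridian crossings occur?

0

Leg 1: +148.588° → -2.134°, shortest Δλ = -150.722° (west) — does not cross 180°.
Leg 2: -2.134° → -54.318°, shortest Δλ = -52.184° (west) — does not cross 180°.
Leg 3: -54.318° → -66.377°, shortest Δλ = -12.059° (west) — does not cross 180°.
Leg 4: -66.377° → -41.318°, shortest Δλ = 25.059° (east) — does not cross 180°.
Total crossings: 0.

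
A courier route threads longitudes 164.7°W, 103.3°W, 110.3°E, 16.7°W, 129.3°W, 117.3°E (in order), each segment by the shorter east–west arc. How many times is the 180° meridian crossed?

2

Leg 1: -164.7° → -103.3°, shortest Δλ = 61.4° (east) — does not cross 180°.
Leg 2: -103.3° → +110.3°, shortest Δλ = -146.4° (west) — crosses 180°.
Leg 3: +110.3° → -16.7°, shortest Δλ = -127.0° (west) — does not cross 180°.
Leg 4: -16.7° → -129.3°, shortest Δλ = -112.6° (west) — does not cross 180°.
Leg 5: -129.3° → +117.3°, shortest Δλ = -113.4° (west) — crosses 180°.
Total crossings: 2.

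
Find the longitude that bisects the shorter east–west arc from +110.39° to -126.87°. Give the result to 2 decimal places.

Signed shortest Δλ from +110.39° to -126.87° is +122.74°.
Midpoint longitude = +110.39° + (+122.74°)/2 = +110.39° + 61.37° = +171.76°.
(The naïve average (+110.39 + -126.87)/2 = -8.24° is on the wrong side of the globe.)

+171.76°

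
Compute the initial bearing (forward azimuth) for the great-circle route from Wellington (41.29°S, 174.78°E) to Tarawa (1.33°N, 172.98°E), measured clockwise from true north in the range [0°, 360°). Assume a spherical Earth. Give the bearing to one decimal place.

Δλ = 172.98 − 174.78 = -1.80°.
θ = atan2( sin Δλ · cos φ₂ , cos φ₁ · sin φ₂ − sin φ₁ · cos φ₂ · cos Δλ )
  = atan2(-0.03140, 0.67681) = -2.656° → normalised to [0°, 360°): 357.344°.

357.3°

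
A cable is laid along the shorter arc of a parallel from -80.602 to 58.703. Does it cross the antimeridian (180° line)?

Signed shortest Δλ = ((58.703 − -80.602 + 180) mod 360) − 180 = 139.305°.
Going east by 139.305° from -80.602° reaches +58.703° without touching 180°.

No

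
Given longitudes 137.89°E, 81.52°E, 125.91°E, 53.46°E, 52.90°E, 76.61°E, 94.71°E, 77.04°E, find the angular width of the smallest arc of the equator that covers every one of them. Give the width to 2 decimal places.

Sort the longitudes: +52.90°, +53.46°, +76.61°, +77.04°, +81.52°, +94.71°, +125.91°, +137.89°.
Eastward gaps between consecutive values (wrapping around): 0.56°, 23.15°, 0.43°, 4.48°, 13.19°, 31.20°, 11.98°, 275.01°.
Largest gap = 275.01° ⇒ minimal covering band is its complement: 360° − 275.01° = 84.99°.
Band runs from +52.90° eastward to +137.89°.

84.99°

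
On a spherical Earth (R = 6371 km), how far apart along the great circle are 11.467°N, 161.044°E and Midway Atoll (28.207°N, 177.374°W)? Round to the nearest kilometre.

2916 km

Δλ = -177.374 − 161.044 = -338.418°; wrapped into (−180°, 180°]: 21.582°.
Δφ = 28.207 − 11.467 = 16.740°.
a = sin²(Δφ/2) + cos φ₁ · cos φ₂ · sin²(Δλ/2) = 0.051464.
c = 2·atan2(√a, √(1−a)) = 0.45770 rad → d = 6371·c ≈ 2915.99 km.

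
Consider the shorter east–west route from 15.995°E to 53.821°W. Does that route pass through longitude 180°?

No

Signed shortest Δλ = ((-53.821 − 15.995 + 180) mod 360) − 180 = -69.816°.
Going west by 69.816° from +15.995° reaches -53.821° without touching 180°.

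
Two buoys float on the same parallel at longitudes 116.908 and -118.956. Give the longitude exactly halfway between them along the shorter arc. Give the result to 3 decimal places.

Signed shortest Δλ from +116.908° to -118.956° is +124.136°.
Midpoint longitude = +116.908° + (+124.136°)/2 = +116.908° + 62.068° = +178.976°.
(The naïve average (+116.908 + -118.956)/2 = -1.024° is on the wrong side of the globe.)

+178.976°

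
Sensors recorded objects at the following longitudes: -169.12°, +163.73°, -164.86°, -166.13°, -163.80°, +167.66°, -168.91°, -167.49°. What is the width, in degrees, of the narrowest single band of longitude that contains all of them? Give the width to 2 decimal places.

Sort the longitudes: -169.12°, -168.91°, -167.49°, -166.13°, -164.86°, -163.80°, +163.73°, +167.66°.
Eastward gaps between consecutive values (wrapping around): 0.21°, 1.42°, 1.36°, 1.27°, 1.06°, 327.53°, 3.93°, 23.22°.
Largest gap = 327.53° ⇒ minimal covering band is its complement: 360° − 327.53° = 32.47°.
Band runs from +163.73° eastward to -163.80°, crossing the antimeridian.

32.47°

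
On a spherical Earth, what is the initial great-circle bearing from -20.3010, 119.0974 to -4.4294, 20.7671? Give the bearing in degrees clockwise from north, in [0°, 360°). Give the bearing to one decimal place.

Δλ = 20.7671 − 119.0974 = -98.3303°.
θ = atan2( sin Δλ · cos φ₂ , cos φ₁ · sin φ₂ − sin φ₁ · cos φ₂ · cos Δλ )
  = atan2(-0.98649, -0.12255) = -97.081° → normalised to [0°, 360°): 262.919°.

262.9°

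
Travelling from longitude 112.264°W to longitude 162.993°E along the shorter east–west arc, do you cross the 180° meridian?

Naïve |162.993 − -112.264| = 275.257° > 180°, so the shorter arc goes the other way round — across 180°.
Signed shortest Δλ = ((162.993 − -112.264 + 180) mod 360) − 180 = -84.743°.
Going west by 84.743° from -112.264° passes through 180° before reaching +162.993°.

Yes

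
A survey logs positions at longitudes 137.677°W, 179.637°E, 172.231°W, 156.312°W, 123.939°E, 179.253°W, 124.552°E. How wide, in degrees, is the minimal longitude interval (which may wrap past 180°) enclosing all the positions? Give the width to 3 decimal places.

Sort the longitudes: -179.253°, -172.231°, -156.312°, -137.677°, +123.939°, +124.552°, +179.637°.
Eastward gaps between consecutive values (wrapping around): 7.022°, 15.919°, 18.635°, 261.616°, 0.613°, 55.085°, 1.110°.
Largest gap = 261.616° ⇒ minimal covering band is its complement: 360° − 261.616° = 98.384°.
Band runs from +123.939° eastward to -137.677°, crossing the antimeridian.

98.384°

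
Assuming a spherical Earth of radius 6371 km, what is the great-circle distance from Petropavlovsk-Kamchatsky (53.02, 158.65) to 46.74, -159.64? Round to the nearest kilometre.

3023 km

Δλ = -159.64 − 158.65 = -318.29°; wrapped into (−180°, 180°]: 41.71°.
Δφ = 46.74 − 53.02 = -6.28°.
a = sin²(Δφ/2) + cos φ₁ · cos φ₂ · sin²(Δλ/2) = 0.055247.
c = 2·atan2(√a, √(1−a)) = 0.47453 rad → d = 6371·c ≈ 3023.26 km.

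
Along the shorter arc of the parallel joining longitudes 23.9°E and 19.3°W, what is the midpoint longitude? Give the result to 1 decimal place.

Signed shortest Δλ from +23.9° to -19.3° is -43.2°.
Midpoint longitude = +23.9° + (-43.2°)/2 = +23.9° − 21.6° = +2.3°.

2.3°E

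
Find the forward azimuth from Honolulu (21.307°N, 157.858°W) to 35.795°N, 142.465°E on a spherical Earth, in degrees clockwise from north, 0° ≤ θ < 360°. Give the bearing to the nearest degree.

Δλ = 142.465 − -157.858 = 300.323°; wrapped into (−180°, 180°]: -59.677°.
θ = atan2( sin Δλ · cos φ₂ , cos φ₁ · sin φ₂ − sin φ₁ · cos φ₂ · cos Δλ )
  = atan2(-0.70015, 0.39611) = -60.501° → normalised to [0°, 360°): 299.499°.

299°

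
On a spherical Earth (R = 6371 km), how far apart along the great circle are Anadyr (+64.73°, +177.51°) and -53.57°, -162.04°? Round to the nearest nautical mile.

7166 nmi

Δλ = -162.04 − 177.51 = -339.55°; wrapped into (−180°, 180°]: 20.45°.
Δφ = -53.57 − 64.73 = -118.30°.
a = sin²(Δφ/2) + cos φ₁ · cos φ₂ · sin²(Δλ/2) = 0.745032.
c = 2·atan2(√a, √(1−a)) = 2.08296 rad → d = 6371·c ≈ 13270.54 km ≈ 7165.52 nmi.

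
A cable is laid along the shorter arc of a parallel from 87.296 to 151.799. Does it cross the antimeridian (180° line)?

No

Signed shortest Δλ = ((151.799 − 87.296 + 180) mod 360) − 180 = 64.503°.
Going east by 64.503° from +87.296° reaches +151.799° without touching 180°.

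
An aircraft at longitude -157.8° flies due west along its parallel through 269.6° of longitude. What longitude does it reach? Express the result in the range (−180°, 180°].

Start at -157.8°; shift −269.6° → -427.4°.
-427.4° lies outside (−180°, 180°]; add 360° → -67.4°.

-67.4°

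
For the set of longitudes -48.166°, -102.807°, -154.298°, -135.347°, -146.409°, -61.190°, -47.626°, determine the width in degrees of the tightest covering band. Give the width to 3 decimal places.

Sort the longitudes: -154.298°, -146.409°, -135.347°, -102.807°, -61.190°, -48.166°, -47.626°.
Eastward gaps between consecutive values (wrapping around): 7.889°, 11.062°, 32.540°, 41.617°, 13.024°, 0.540°, 253.328°.
Largest gap = 253.328° ⇒ minimal covering band is its complement: 360° − 253.328° = 106.672°.
Band runs from -154.298° eastward to -47.626°.

106.672°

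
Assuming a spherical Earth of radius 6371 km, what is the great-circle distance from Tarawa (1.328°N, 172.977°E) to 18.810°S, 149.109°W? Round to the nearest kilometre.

4708 km

Δλ = -149.109 − 172.977 = -322.086°; wrapped into (−180°, 180°]: 37.914°.
Δφ = -18.810 − 1.328 = -20.138°.
a = sin²(Δφ/2) + cos φ₁ · cos φ₂ · sin²(Δλ/2) = 0.130437.
c = 2·atan2(√a, √(1−a)) = 0.73902 rad → d = 6371·c ≈ 4708.32 km.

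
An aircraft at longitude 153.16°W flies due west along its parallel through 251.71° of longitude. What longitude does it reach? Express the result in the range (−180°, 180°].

Start at -153.16°; shift −251.71° → -404.87°.
-404.87° lies outside (−180°, 180°]; add 360° → -44.87°.

44.87°W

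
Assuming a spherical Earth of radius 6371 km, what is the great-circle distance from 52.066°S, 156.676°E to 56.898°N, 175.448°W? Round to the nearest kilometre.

12381 km

Δλ = -175.448 − 156.676 = -332.124°; wrapped into (−180°, 180°]: 27.876°.
Δφ = 56.898 − -52.066 = 108.964°.
a = sin²(Δφ/2) + cos φ₁ · cos φ₂ · sin²(Δλ/2) = 0.681966.
c = 2·atan2(√a, √(1−a)) = 1.94328 rad → d = 6371·c ≈ 12380.65 km.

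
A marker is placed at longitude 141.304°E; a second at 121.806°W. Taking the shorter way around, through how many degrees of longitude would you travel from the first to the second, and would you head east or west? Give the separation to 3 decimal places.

Raw difference: -121.806 − 141.304 = -263.11°.
Normalise into (−180°, 180°]: -263.11° + 360° = 96.89°.
Positive ⇒ the second point lies to the east; separation 96.890°.

96.890° east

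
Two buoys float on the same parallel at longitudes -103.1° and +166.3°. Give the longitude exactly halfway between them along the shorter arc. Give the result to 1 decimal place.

Signed shortest Δλ from -103.1° to +166.3° is -90.6°.
Midpoint longitude = -103.1° + (-90.6°)/2 = -103.1° − 45.3° = -148.4°.
(The naïve average (-103.1 + +166.3)/2 = 31.6° is on the wrong side of the globe.)

-148.4°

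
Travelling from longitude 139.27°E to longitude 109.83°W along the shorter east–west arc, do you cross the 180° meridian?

Naïve |-109.83 − 139.27| = 249.1° > 180°, so the shorter arc goes the other way round — across 180°.
Signed shortest Δλ = ((-109.83 − 139.27 + 180) mod 360) − 180 = 110.9°.
Going east by 110.9° from +139.27° passes through 180° before reaching -109.83°.

Yes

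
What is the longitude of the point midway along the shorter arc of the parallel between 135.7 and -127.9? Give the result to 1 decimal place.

-176.1°

Signed shortest Δλ from +135.7° to -127.9° is +96.4°.
Midpoint longitude = +135.7° + (+96.4°)/2 = +135.7° + 48.2° = +183.9°.
Normalise into (−180°, 180°]: -176.1°.
(The naïve average (+135.7 + -127.9)/2 = 3.9° is on the wrong side of the globe.)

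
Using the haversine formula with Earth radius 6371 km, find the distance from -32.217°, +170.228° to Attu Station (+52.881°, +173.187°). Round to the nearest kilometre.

Δλ = 173.187 − 170.228 = 2.959°.
Δφ = 52.881 − -32.217 = 85.098°.
a = sin²(Δφ/2) + cos φ₁ · cos φ₂ · sin²(Δλ/2) = 0.457615.
c = 2·atan2(√a, √(1−a)) = 1.48592 rad → d = 6371·c ≈ 9466.82 km.

9467 km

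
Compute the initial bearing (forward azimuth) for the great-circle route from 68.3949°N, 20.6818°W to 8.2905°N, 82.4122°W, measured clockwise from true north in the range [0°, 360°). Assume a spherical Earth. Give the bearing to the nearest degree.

246°

Δλ = -82.4122 − -20.6818 = -61.7304°.
θ = atan2( sin Δλ · cos φ₂ , cos φ₁ · sin φ₂ − sin φ₁ · cos φ₂ · cos Δλ )
  = atan2(-0.87152, -0.38265) = -113.704° → normalised to [0°, 360°): 246.296°.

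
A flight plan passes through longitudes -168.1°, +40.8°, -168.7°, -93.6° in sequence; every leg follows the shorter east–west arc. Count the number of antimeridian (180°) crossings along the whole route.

Leg 1: -168.1° → +40.8°, shortest Δλ = -151.1° (west) — crosses 180°.
Leg 2: +40.8° → -168.7°, shortest Δλ = 150.5° (east) — crosses 180°.
Leg 3: -168.7° → -93.6°, shortest Δλ = 75.1° (east) — does not cross 180°.
Total crossings: 2.

2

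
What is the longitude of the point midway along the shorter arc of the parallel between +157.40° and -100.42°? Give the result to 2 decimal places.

-151.51°

Signed shortest Δλ from +157.40° to -100.42° is +102.18°.
Midpoint longitude = +157.40° + (+102.18°)/2 = +157.40° + 51.09° = +208.49°.
Normalise into (−180°, 180°]: -151.51°.
(The naïve average (+157.40 + -100.42)/2 = 28.49° is on the wrong side of the globe.)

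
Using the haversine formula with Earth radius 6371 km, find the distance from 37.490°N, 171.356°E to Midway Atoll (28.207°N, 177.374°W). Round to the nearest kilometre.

1472 km

Δλ = -177.374 − 171.356 = -348.730°; wrapped into (−180°, 180°]: 11.270°.
Δφ = 28.207 − 37.490 = -9.283°.
a = sin²(Δφ/2) + cos φ₁ · cos φ₂ · sin²(Δλ/2) = 0.013290.
c = 2·atan2(√a, √(1−a)) = 0.23108 rad → d = 6371·c ≈ 1472.19 km.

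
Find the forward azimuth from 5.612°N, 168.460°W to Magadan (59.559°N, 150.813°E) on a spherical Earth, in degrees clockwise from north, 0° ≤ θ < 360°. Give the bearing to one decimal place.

338.1°

Δλ = 150.813 − -168.460 = 319.273°; wrapped into (−180°, 180°]: -40.727°.
θ = atan2( sin Δλ · cos φ₂ , cos φ₁ · sin φ₂ − sin φ₁ · cos φ₂ · cos Δλ )
  = atan2(-0.33057, 0.82047) = -21.944° → normalised to [0°, 360°): 338.056°.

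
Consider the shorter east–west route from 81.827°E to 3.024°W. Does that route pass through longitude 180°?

No

Signed shortest Δλ = ((-3.024 − 81.827 + 180) mod 360) − 180 = -84.851°.
Going west by 84.851° from +81.827° reaches -3.024° without touching 180°.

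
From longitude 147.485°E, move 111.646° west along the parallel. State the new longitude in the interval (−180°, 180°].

Start at +147.485°; shift −111.646° → +35.839°.
+35.839° already lies in (−180°, 180°].

35.839°E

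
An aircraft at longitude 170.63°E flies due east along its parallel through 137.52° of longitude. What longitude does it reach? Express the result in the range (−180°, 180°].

Start at +170.63°; shift +137.52° → +308.15°.
+308.15° lies outside (−180°, 180°]; subtract 360° → -51.85°.

51.85°W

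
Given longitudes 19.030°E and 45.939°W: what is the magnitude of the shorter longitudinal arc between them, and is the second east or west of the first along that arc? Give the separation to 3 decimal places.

Raw difference: -45.939 − 19.030 = -64.969°.
Normalise into (−180°, 180°]: -64.969° stays -64.969°.
Negative ⇒ the second point lies to the west; separation 64.969°.

64.969° west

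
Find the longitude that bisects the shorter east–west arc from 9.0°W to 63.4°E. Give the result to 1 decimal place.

Signed shortest Δλ from -9.0° to +63.4° is +72.4°.
Midpoint longitude = -9.0° + (+72.4°)/2 = -9.0° + 36.2° = +27.2°.

27.2°E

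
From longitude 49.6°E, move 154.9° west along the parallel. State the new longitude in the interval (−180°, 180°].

105.3°W

Start at +49.6°; shift −154.9° → -105.3°.
-105.3° already lies in (−180°, 180°].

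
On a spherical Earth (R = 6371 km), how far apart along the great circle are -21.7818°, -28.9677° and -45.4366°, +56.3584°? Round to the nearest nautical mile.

Δλ = 56.3584 − -28.9677 = 85.3261°.
Δφ = -45.4366 − -21.7818 = -23.6548°.
a = sin²(Δφ/2) + cos φ₁ · cos φ₂ · sin²(Δλ/2) = 0.341262.
c = 2·atan2(√a, √(1−a)) = 1.24773 rad → d = 6371·c ≈ 7949.29 km ≈ 4292.27 nmi.

4292 nmi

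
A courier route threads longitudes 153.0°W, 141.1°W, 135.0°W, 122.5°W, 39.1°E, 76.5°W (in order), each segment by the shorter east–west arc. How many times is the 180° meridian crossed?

0

Leg 1: -153.0° → -141.1°, shortest Δλ = 11.9° (east) — does not cross 180°.
Leg 2: -141.1° → -135.0°, shortest Δλ = 6.1° (east) — does not cross 180°.
Leg 3: -135.0° → -122.5°, shortest Δλ = 12.5° (east) — does not cross 180°.
Leg 4: -122.5° → +39.1°, shortest Δλ = 161.6° (east) — does not cross 180°.
Leg 5: +39.1° → -76.5°, shortest Δλ = -115.6° (west) — does not cross 180°.
Total crossings: 0.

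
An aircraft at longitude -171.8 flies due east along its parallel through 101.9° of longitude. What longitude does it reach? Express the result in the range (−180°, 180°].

-69.9°

Start at -171.8°; shift +101.9° → -69.9°.
-69.9° already lies in (−180°, 180°].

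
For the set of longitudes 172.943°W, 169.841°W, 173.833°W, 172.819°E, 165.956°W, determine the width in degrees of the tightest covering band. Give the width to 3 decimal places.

Sort the longitudes: -173.833°, -172.943°, -169.841°, -165.956°, +172.819°.
Eastward gaps between consecutive values (wrapping around): 0.890°, 3.102°, 3.885°, 338.775°, 13.348°.
Largest gap = 338.775° ⇒ minimal covering band is its complement: 360° − 338.775° = 21.225°.
Band runs from +172.819° eastward to -165.956°, crossing the antimeridian.

21.225°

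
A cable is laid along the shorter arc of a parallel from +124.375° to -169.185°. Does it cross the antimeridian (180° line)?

Naïve |-169.185 − 124.375| = 293.56° > 180°, so the shorter arc goes the other way round — across 180°.
Signed shortest Δλ = ((-169.185 − 124.375 + 180) mod 360) − 180 = 66.44°.
Going east by 66.44° from +124.375° passes through 180° before reaching -169.185°.

Yes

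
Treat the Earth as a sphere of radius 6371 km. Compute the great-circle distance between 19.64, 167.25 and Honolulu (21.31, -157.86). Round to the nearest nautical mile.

Δλ = -157.86 − 167.25 = -325.11°; wrapped into (−180°, 180°]: 34.89°.
Δφ = 21.31 − 19.64 = 1.67°.
a = sin²(Δφ/2) + cos φ₁ · cos φ₂ · sin²(Δλ/2) = 0.079071.
c = 2·atan2(√a, √(1−a)) = 0.57008 rad → d = 6371·c ≈ 3631.97 km ≈ 1961.10 nmi.

1961 nmi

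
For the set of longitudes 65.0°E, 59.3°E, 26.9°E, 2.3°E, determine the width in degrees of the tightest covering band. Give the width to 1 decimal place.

62.7°

Sort the longitudes: +2.3°, +26.9°, +59.3°, +65.0°.
Eastward gaps between consecutive values (wrapping around): 24.6°, 32.4°, 5.7°, 297.3°.
Largest gap = 297.3° ⇒ minimal covering band is its complement: 360° − 297.3° = 62.7°.
Band runs from +2.3° eastward to +65.0°.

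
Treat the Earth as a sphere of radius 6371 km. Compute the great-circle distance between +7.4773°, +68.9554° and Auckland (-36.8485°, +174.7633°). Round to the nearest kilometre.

Δλ = 174.7633 − 68.9554 = 105.8079°.
Δφ = -36.8485 − 7.4773 = -44.3258°.
a = sin²(Δφ/2) + cos φ₁ · cos φ₂ · sin²(Δλ/2) = 0.647089.
c = 2·atan2(√a, √(1−a)) = 1.86939 rad → d = 6371·c ≈ 11909.90 km.

11910 km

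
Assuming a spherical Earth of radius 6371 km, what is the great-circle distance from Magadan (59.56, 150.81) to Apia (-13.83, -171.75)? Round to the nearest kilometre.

8825 km

Δλ = -171.75 − 150.81 = -322.56°; wrapped into (−180°, 180°]: 37.44°.
Δφ = -13.83 − 59.56 = -73.39°.
a = sin²(Δφ/2) + cos φ₁ · cos φ₂ · sin²(Δλ/2) = 0.407745.
c = 2·atan2(√a, √(1−a)) = 1.38522 rad → d = 6371·c ≈ 8825.26 km.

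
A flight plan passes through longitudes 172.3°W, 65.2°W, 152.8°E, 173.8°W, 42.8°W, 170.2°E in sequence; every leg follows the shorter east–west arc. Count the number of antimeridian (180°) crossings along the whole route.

3

Leg 1: -172.3° → -65.2°, shortest Δλ = 107.1° (east) — does not cross 180°.
Leg 2: -65.2° → +152.8°, shortest Δλ = -142.0° (west) — crosses 180°.
Leg 3: +152.8° → -173.8°, shortest Δλ = 33.4° (east) — crosses 180°.
Leg 4: -173.8° → -42.8°, shortest Δλ = 131.0° (east) — does not cross 180°.
Leg 5: -42.8° → +170.2°, shortest Δλ = -147.0° (west) — crosses 180°.
Total crossings: 3.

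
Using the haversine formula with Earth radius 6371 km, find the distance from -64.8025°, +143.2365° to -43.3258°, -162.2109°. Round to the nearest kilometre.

Δλ = -162.2109 − 143.2365 = -305.4474°; wrapped into (−180°, 180°]: 54.5526°.
Δφ = -43.3258 − -64.8025 = 21.4767°.
a = sin²(Δφ/2) + cos φ₁ · cos φ₂ · sin²(Δλ/2) = 0.099763.
c = 2·atan2(√a, √(1−a)) = 0.64271 rad → d = 6371·c ≈ 4094.71 km.

4095 km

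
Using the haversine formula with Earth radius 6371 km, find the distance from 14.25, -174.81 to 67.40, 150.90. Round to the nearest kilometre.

Δλ = 150.90 − -174.81 = 325.71°; wrapped into (−180°, 180°]: -34.29°.
Δφ = 67.40 − 14.25 = 53.15°.
a = sin²(Δφ/2) + cos φ₁ · cos φ₂ · sin²(Δλ/2) = 0.232507.
c = 2·atan2(√a, √(1−a)) = 1.00631 rad → d = 6371·c ≈ 6411.17 km.

6411 km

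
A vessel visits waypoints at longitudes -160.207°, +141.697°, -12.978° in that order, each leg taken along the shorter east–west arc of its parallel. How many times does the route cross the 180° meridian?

Leg 1: -160.207° → +141.697°, shortest Δλ = -58.096° (west) — crosses 180°.
Leg 2: +141.697° → -12.978°, shortest Δλ = -154.675° (west) — does not cross 180°.
Total crossings: 1.

1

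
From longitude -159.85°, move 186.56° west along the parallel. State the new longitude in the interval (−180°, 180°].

+13.59°

Start at -159.85°; shift −186.56° → -346.41°.
-346.41° lies outside (−180°, 180°]; add 360° → +13.59°.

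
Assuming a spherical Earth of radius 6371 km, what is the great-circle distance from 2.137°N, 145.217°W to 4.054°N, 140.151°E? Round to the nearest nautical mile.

4475 nmi

Δλ = 140.151 − -145.217 = 285.368°; wrapped into (−180°, 180°]: -74.632°.
Δφ = 4.054 − 2.137 = 1.917°.
a = sin²(Δφ/2) + cos φ₁ · cos φ₂ · sin²(Δλ/2) = 0.366597.
c = 2·atan2(√a, √(1−a)) = 1.30072 rad → d = 6371·c ≈ 8286.87 km ≈ 4474.55 nmi.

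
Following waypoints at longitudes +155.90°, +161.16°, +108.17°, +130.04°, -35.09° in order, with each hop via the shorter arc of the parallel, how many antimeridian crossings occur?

0

Leg 1: +155.90° → +161.16°, shortest Δλ = 5.26° (east) — does not cross 180°.
Leg 2: +161.16° → +108.17°, shortest Δλ = -52.99° (west) — does not cross 180°.
Leg 3: +108.17° → +130.04°, shortest Δλ = 21.87° (east) — does not cross 180°.
Leg 4: +130.04° → -35.09°, shortest Δλ = -165.13° (west) — does not cross 180°.
Total crossings: 0.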